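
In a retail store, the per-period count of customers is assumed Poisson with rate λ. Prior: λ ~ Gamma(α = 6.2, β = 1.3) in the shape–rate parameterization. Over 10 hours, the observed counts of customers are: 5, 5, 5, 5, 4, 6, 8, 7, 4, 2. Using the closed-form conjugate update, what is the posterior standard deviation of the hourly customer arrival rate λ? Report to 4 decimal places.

0.6693

With a Gamma(shape α, rate β) prior, the Poisson likelihood is conjugate: the posterior is Gamma(α + ΣXᵢ, β + n).
Sum of counts S = 51 over n = 10 hours.
Posterior: Gamma(α+S, β+n) = Gamma(6.2+51, 1.3+10) = Gamma(57.2, 11.3).
SD = √α/β = √57.2/11.3 = 0.6693.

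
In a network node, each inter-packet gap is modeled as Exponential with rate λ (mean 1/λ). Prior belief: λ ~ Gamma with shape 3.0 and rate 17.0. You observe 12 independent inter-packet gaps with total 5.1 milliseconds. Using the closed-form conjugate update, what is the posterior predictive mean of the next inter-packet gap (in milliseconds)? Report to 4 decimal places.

1.5786

With a Gamma(shape α, rate β) prior on the exponential rate λ, the posterior after n observations with total T = Σxᵢ is Gamma(α+n, β+T).
Posterior: Gamma(3.0+12, 17.0+5.1) = Gamma(15.0, 22.1).
The predictive distribution for the next observation is Lomax; its mean is β/(α−1) = 22.1/14.0 = 1.5786.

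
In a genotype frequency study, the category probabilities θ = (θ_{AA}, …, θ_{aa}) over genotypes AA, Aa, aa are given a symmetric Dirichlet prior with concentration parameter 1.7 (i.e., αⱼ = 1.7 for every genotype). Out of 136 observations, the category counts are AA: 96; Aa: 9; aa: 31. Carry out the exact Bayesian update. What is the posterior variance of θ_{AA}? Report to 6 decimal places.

0.001499

The Dirichlet prior is conjugate to the Multinomial likelihood: each posterior αⱼ = prior αⱼ + observed count nⱼ.
Posterior concentration: (97.7, 10.7, 32.7), total = 141.1.
Var[θ_j] = α_j(Σα−α_j)/((Σα)²(Σα+1)) = 97.7·43.4/(141.1²·142.1) = 0.001499.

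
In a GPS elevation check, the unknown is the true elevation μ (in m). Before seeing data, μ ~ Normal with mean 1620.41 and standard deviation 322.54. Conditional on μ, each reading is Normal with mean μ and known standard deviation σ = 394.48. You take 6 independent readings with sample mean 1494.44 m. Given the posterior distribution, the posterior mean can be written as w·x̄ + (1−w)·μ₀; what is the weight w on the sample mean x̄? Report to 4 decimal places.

For Normal data with known variance σ², a Normal(μ₀, σ₀²) prior on μ is conjugate. Posterior precision = 1/σ₀² + n/σ²; posterior mean is the precision-weighted average of μ₀ and x̄.
σ₀² = 322.54² = 104032.0516, σ² = 394.48² = 155614.4704. Prior precision 1/σ₀² = 1/104032.0516; data precision n/σ² = 6/155614.4704.
w = (n/σ²)/(1/σ₀² + n/σ²) = n·σ₀²/(σ² + n·σ₀²) = 6·104032.0516/(155614.4704 + 6·104032.0516) = 624192.3096/779806.78 = 0.8004.

0.8004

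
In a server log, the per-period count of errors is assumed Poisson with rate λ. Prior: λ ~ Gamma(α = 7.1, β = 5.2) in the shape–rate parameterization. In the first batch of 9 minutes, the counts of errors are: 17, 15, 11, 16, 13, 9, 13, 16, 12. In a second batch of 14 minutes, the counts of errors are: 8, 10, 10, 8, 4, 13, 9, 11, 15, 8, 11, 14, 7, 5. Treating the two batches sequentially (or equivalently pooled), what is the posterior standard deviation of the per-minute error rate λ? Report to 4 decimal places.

With a Gamma(shape α, rate β) prior, the Poisson likelihood is conjugate: the posterior is Gamma(α + ΣXᵢ, β + n).
Batch 1: sum of counts S = 122 over n = 9 minutes.
After batch 1: Gamma(α+S, β+n) = Gamma(7.1+122, 5.2+9) = Gamma(129.1, 14.2).
Batch 2: sum of counts S = 133 over n = 14 minutes.
After batch 2: Gamma(α+S, β+n) = Gamma(129.1+133, 14.2+14) = Gamma(262.1, 28.2).
SD = √α/β = √262.1/28.2 = 0.5741.

0.5741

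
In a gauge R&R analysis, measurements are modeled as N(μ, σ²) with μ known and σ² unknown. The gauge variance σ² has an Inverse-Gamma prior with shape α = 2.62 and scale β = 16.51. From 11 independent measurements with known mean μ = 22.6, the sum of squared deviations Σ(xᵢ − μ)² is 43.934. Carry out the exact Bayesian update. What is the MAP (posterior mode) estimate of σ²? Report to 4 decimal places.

4.2190

With known mean μ and an Inverse-Gamma(α, β) prior on σ², the Normal likelihood is conjugate: posterior is Inv-Gamma(α + n/2, β + Σ(xᵢ−μ)²/2).
Posterior: Inv-Gamma(2.62 + 11/2, 16.51 + 43.934/2) = Inv-Gamma(8.12, 38.4770).
Mode = β/(α+1) = 38.4770/9.12 = 4.2190.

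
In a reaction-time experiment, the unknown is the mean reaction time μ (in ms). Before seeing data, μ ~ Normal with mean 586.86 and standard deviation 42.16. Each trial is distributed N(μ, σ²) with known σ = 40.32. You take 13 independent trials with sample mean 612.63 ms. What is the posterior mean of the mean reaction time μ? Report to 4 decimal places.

For Normal data with known variance σ², a Normal(μ₀, σ₀²) prior on μ is conjugate. Posterior precision = 1/σ₀² + n/σ²; posterior mean is the precision-weighted average of μ₀ and x̄.
n·x̄ = 13·612.63 = 7964.19.
σ₀² = 42.16² = 1777.4656, σ² = 40.32² = 1625.7024; σ² + n·σ₀² = 1625.7024 + 13·1777.4656 = 24732.7552.
Posterior mean = (μ₀/σ₀² + n·x̄/σ²)/(1/σ₀² + n/σ²) = (σ²·μ₀ + σ₀²·n·x̄)/(σ² + n·σ₀²) = (1625.7024·586.86 + 1777.4656·7964.19)/24732.7552 = 15110133.467328/24732.7552 = 610.9361.

610.9361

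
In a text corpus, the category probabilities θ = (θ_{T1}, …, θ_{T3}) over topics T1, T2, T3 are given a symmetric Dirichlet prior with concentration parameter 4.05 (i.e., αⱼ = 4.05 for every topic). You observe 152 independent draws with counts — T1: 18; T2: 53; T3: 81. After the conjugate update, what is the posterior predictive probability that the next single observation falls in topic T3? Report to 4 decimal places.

The Dirichlet prior is conjugate to the Multinomial likelihood: each posterior αⱼ = prior αⱼ + observed count nⱼ.
Posterior concentration: (22.05, 57.05, 85.05), total = 164.15.
P(next = T3 | data) = α_{T3}/Σα = 0.5181.

0.5181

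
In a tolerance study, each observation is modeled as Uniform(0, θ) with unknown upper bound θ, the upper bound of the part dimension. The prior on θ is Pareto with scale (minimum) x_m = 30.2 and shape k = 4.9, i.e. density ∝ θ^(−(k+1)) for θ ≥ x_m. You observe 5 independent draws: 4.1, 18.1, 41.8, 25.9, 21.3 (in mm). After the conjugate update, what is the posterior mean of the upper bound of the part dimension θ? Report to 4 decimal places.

46.4966

A Pareto(scale x_m, shape k) prior on the upper bound θ of Uniform(0, θ) is conjugate: posterior is Pareto(max(x_m, max xᵢ), k + n).
Sample maximum = 41.8; prior scale x_m = 30.2 → posterior scale = max = 41.8.
Posterior shape = 4.9 + 5 = 9.9.
E[θ|data] = k·x_m/(k−1) = 9.9·41.8/8.9 = 46.4966.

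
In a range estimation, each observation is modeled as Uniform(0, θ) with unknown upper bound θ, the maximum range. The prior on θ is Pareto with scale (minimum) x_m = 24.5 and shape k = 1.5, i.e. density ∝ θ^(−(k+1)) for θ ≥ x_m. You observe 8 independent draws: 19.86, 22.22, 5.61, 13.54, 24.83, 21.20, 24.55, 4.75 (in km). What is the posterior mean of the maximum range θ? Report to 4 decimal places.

A Pareto(scale x_m, shape k) prior on the upper bound θ of Uniform(0, θ) is conjugate: posterior is Pareto(max(x_m, max xᵢ), k + n).
Sample maximum = 24.83; prior scale x_m = 24.5 → posterior scale = max = 24.83.
Posterior shape = 1.5 + 8 = 9.5.
E[θ|data] = k·x_m/(k−1) = 9.5·24.83/8.5 = 27.7512.

27.7512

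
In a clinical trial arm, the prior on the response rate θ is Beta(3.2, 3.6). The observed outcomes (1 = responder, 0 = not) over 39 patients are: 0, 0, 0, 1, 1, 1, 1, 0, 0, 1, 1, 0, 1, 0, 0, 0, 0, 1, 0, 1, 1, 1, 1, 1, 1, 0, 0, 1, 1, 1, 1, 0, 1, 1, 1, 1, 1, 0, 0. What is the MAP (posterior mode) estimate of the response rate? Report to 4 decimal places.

The Beta prior is conjugate to a Binomial/Bernoulli likelihood; the update adds successes to α and failures to β.
Posterior: Beta(α+k, β+n−k) = Beta(3.2+23, 3.6+16) = Beta(26.2, 19.6).
Mode of Beta(a,b) for a,b>1 is (a−1)/(a+b−2) = 25.2/43.8 = 0.5753.

0.5753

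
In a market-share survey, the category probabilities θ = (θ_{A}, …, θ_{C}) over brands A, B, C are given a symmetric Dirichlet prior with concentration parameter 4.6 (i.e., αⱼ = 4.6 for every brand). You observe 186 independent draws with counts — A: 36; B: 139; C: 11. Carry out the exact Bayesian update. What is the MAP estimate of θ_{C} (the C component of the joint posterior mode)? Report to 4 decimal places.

0.0742

The Dirichlet prior is conjugate to the Multinomial likelihood: each posterior αⱼ = prior αⱼ + observed count nⱼ.
Posterior concentration: (40.6, 143.6, 15.6), total = 199.8.
Joint mode component: (α_{C}−1)/(Σα−K) = 14.6/196.8 = 0.0742.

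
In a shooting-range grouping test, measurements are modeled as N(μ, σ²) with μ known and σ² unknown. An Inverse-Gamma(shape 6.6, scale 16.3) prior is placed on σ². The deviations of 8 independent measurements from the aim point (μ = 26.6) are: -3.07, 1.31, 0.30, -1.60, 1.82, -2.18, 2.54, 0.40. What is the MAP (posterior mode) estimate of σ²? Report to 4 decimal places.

2.6322

With known mean μ and an Inverse-Gamma(α, β) prior on σ², the Normal likelihood is conjugate: posterior is Inv-Gamma(α + n/2, β + Σ(xᵢ−μ)²/2).
Σ(xᵢ−μ)² = (-3.07)² + (1.31)² + (0.30)² + (-1.60)² + (1.82)² + (-2.18)² + (2.54)² + (0.40)² = 28.4674.
Posterior: Inv-Gamma(6.6 + 8/2, 16.3 + 28.4674/2) = Inv-Gamma(10.60, 30.53370).
Mode = β/(α+1) = 30.53370/11.60 = 2.6322.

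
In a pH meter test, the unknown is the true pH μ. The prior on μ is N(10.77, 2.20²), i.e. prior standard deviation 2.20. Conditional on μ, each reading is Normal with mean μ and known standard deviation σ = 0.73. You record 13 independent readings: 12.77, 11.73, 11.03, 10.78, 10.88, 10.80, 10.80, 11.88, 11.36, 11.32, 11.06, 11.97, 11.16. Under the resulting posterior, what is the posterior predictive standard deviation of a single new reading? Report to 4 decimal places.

0.7573

For Normal data with known variance σ², a Normal(μ₀, σ₀²) prior on μ is conjugate. Posterior precision = 1/σ₀² + n/σ²; posterior mean is the precision-weighted average of μ₀ and x̄.
σ₀² = 2.20² = 4.84, σ² = 0.73² = 0.5329; σ² + n·σ₀² = 0.5329 + 13·4.84 = 63.4529.
Posterior precision = 1/σ₀² + n/σ² = 1/4.84 + 13/0.5329 = (σ² + n·σ₀²)/(σ₀²σ²) = 63.4529/(4.84·0.5329); posterior variance σₙ² = σ₀²σ²/(σ² + n·σ₀²) = 4.84·0.5329/63.4529 = 0.040648.
Predictive variance for one new observation = σₙ² + σ² = 4.84·0.5329/63.4529 + 0.5329 = σ²·(σ₀² + 63.4529)/63.4529 = 0.5329·68.2929/63.4529 = 0.573548; SD = √(0.5329·68.2929/63.4529) = 0.7573.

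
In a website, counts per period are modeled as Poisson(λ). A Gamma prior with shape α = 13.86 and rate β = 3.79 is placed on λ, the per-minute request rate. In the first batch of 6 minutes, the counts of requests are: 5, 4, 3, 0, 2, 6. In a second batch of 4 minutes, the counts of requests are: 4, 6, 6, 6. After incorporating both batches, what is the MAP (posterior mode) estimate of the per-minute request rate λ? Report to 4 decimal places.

3.9782

With a Gamma(shape α, rate β) prior, the Poisson likelihood is conjugate: the posterior is Gamma(α + ΣXᵢ, β + n).
Batch 1: sum of counts S = 20 over n = 6 minutes.
After batch 1: Gamma(α+S, β+n) = Gamma(13.86+20, 3.79+6) = Gamma(33.86, 9.79).
Batch 2: sum of counts S = 22 over n = 4 minutes.
After batch 2: Gamma(α+S, β+n) = Gamma(33.86+22, 9.79+4) = Gamma(55.86, 13.79).
Mode of Gamma(α,β) for α≥1 is (α−1)/β = 54.86/13.79 = 3.9782.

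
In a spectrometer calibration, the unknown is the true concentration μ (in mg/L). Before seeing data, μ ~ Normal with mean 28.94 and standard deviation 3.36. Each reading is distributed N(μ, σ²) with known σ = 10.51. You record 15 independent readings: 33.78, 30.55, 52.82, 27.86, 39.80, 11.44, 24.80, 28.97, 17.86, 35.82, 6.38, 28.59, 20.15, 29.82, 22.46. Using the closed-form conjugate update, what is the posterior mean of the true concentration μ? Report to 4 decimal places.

For Normal data with known variance σ², a Normal(μ₀, σ₀²) prior on μ is conjugate. Posterior precision = 1/σ₀² + n/σ²; posterior mean is the precision-weighted average of μ₀ and x̄.
Σxᵢ = 33.78 + 30.55 + 52.82 + 27.86 + 39.80 + 11.44 + 24.80 + 28.97 + 17.86 + 35.82 + 6.38 + 28.59 + 20.15 + 29.82 + 22.46 = 411.1, so n·x̄ = 411.1.
σ₀² = 3.36² = 11.2896, σ² = 10.51² = 110.4601; σ² + n·σ₀² = 110.4601 + 15·11.2896 = 279.8041.
Posterior mean = (μ₀/σ₀² + n·x̄/σ²)/(1/σ₀² + n/σ²) = (σ²·μ₀ + σ₀²·n·x̄)/(σ² + n·σ₀²) = (110.4601·28.94 + 11.2896·411.1)/279.8041 = 7837.869854/279.8041 = 28.0120.

28.0120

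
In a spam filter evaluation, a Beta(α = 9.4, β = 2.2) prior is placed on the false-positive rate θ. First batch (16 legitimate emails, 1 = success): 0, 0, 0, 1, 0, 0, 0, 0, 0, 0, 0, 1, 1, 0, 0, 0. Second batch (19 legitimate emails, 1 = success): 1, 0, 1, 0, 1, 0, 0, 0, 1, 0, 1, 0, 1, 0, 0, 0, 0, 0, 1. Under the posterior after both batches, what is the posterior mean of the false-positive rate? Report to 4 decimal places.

0.4163

The Beta prior is conjugate to a Binomial/Bernoulli likelihood; the update adds successes to α and failures to β.
After batch 1: Beta(9.4+3, 2.2+13) = Beta(12.4, 15.2).
After batch 2: Beta(12.4+7, 15.2+12) = Beta(19.4, 27.2).
Posterior mean = α/(α+β) = 19.4/46.6 = 0.4163.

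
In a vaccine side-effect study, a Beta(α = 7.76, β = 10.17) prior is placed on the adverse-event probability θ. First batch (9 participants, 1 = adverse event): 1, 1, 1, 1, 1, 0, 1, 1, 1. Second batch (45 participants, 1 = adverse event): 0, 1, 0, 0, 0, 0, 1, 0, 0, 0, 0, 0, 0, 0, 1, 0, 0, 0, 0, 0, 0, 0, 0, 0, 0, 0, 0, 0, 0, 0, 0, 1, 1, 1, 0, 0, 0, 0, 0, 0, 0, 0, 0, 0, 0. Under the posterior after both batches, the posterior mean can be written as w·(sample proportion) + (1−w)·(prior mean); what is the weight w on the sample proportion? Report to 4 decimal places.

The Beta prior is conjugate to a Binomial/Bernoulli likelihood; the update adds successes to α and failures to β.
Total number of participants: n = 9 + 45 = 54.
Posterior mean = (α₀+k)/(α₀+β₀+n) = [n/(α₀+β₀+n)]·(k/n) + [(α₀+β₀)/(α₀+β₀+n)]·α₀/(α₀+β₀), so only n and the prior enter the weight.
The weight on the data is w = n/(α₀+β₀+n) = 54/(7.76+10.17+54) = 54/71.93 = 0.7507.

0.7507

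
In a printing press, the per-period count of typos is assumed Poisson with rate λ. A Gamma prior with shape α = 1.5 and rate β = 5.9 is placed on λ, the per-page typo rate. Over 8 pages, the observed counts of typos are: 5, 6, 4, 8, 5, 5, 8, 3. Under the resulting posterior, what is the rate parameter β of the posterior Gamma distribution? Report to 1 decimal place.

With a Gamma(shape α, rate β) prior, the Poisson likelihood is conjugate: the posterior is Gamma(α + ΣXᵢ, β + n).
Sum of counts S = 44 over n = 8 pages.
Posterior: Gamma(α+S, β+n) = Gamma(1.5+44, 5.9+8) = Gamma(45.5, 13.9).
Posterior β = 13.9.

13.9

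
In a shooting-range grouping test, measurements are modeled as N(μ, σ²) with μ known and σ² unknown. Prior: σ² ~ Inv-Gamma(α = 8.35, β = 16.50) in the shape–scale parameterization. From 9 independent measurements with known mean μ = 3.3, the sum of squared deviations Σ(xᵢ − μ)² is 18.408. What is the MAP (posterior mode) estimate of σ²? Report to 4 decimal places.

1.8559

With known mean μ and an Inverse-Gamma(α, β) prior on σ², the Normal likelihood is conjugate: posterior is Inv-Gamma(α + n/2, β + Σ(xᵢ−μ)²/2).
Posterior: Inv-Gamma(8.35 + 9/2, 16.50 + 18.408/2) = Inv-Gamma(12.85, 25.7040).
Mode = β/(α+1) = 25.7040/13.85 = 1.8559.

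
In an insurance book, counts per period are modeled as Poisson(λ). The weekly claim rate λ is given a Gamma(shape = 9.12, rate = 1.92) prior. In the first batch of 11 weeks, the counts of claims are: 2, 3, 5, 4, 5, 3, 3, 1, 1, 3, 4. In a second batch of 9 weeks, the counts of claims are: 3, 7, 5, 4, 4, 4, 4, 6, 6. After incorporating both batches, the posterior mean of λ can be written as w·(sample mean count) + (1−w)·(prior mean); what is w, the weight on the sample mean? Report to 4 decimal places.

With a Gamma(shape α, rate β) prior, the Poisson likelihood is conjugate: the posterior is Gamma(α + ΣXᵢ, β + n).
Total number of weeks: n = 11 + 9 = 20.
Posterior mean = (α₀+S)/(β₀+n) = [n/(β₀+n)]·(S/n) + [β₀/(β₀+n)]·(α₀/β₀), so only n and β₀ enter the weight.
Weight on data w = n/(β₀+n) = 20/(1.92+20) = 20/21.92 = 0.9124.

0.9124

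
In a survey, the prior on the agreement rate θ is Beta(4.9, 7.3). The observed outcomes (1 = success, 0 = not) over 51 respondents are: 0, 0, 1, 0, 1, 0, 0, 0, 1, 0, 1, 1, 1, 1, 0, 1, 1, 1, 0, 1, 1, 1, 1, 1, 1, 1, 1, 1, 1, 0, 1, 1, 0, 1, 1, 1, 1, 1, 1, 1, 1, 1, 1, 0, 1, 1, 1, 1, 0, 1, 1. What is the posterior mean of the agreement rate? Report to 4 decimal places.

The Beta prior is conjugate to a Binomial/Bernoulli likelihood; the update adds successes to α and failures to β.
Posterior: Beta(α+k, β+n−k) = Beta(4.9+38, 7.3+13) = Beta(42.9, 20.3).
Posterior mean = α/(α+β) = 42.9/63.2 = 0.6788.

0.6788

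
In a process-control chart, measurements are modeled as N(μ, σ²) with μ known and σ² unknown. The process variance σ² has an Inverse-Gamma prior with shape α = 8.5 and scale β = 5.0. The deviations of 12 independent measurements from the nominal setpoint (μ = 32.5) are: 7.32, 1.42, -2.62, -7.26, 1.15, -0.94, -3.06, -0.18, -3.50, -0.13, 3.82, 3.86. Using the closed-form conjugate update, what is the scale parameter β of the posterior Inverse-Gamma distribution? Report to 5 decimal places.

89.26590

With known mean μ and an Inverse-Gamma(α, β) prior on σ², the Normal likelihood is conjugate: posterior is Inv-Gamma(α + n/2, β + Σ(xᵢ−μ)²/2).
Σ(xᵢ−μ)² = (7.32)² + (1.42)² + (-2.62)² + (-7.26)² + (1.15)² + (-0.94)² + (-3.06)² + (-0.18)² + (-3.50)² + (-0.13)² + (3.82)² + (3.86)² = 168.5318.
Posterior: Inv-Gamma(8.5 + 12/2, 5.0 + 168.5318/2) = Inv-Gamma(14.50, 89.26590).
Posterior β = 89.26590.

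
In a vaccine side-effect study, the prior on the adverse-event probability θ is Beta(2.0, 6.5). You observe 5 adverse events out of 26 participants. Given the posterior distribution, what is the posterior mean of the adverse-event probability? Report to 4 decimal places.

0.2029

The Beta prior is conjugate to a Binomial/Bernoulli likelihood; the update adds successes to α and failures to β.
Posterior: Beta(α+k, β+n−k) = Beta(2.0+5, 6.5+21) = Beta(7.0, 27.5).
Posterior mean = α/(α+β) = 7.0/34.5 = 0.2029.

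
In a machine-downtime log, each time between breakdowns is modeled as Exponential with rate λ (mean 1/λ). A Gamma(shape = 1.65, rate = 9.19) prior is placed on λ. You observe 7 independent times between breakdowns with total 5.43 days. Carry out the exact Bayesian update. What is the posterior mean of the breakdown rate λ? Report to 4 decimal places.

With a Gamma(shape α, rate β) prior on the exponential rate λ, the posterior after n observations with total T = Σxᵢ is Gamma(α+n, β+T).
Posterior: Gamma(1.65+7, 9.19+5.43) = Gamma(8.65, 14.62).
Posterior mean of λ = α/β = 8.65/14.62 = 0.5917.

0.5917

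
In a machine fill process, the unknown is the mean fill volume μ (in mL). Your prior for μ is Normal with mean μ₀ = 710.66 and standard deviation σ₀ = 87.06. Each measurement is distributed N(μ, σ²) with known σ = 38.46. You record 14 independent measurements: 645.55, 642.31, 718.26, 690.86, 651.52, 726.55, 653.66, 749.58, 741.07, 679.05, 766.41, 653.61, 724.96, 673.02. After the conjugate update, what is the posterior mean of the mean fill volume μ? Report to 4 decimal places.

For Normal data with known variance σ², a Normal(μ₀, σ₀²) prior on μ is conjugate. Posterior precision = 1/σ₀² + n/σ²; posterior mean is the precision-weighted average of μ₀ and x̄.
Σxᵢ = 645.55 + 642.31 + 718.26 + 690.86 + 651.52 + 726.55 + 653.66 + 749.58 + 741.07 + 679.05 + 766.41 + 653.61 + 724.96 + 673.02 = 9716.41, so n·x̄ = 9716.41.
σ₀² = 87.06² = 7579.4436, σ² = 38.46² = 1479.1716; σ² + n·σ₀² = 1479.1716 + 14·7579.4436 = 107591.382.
Posterior mean = (μ₀/σ₀² + n·x̄/σ²)/(1/σ₀² + n/σ²) = (σ²·μ₀ + σ₀²·n·x̄)/(σ² + n·σ₀²) = (1479.1716·710.66 + 7579.4436·9716.41)/107591.382 = 74696169.678732/107591.382 = 694.2579.

694.2579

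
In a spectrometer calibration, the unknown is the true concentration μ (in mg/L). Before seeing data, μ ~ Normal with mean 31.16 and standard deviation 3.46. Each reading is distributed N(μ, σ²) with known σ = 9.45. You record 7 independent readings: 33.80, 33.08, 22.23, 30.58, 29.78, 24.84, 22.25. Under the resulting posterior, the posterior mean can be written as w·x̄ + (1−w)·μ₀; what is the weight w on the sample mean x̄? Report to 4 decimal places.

For Normal data with known variance σ², a Normal(μ₀, σ₀²) prior on μ is conjugate. Posterior precision = 1/σ₀² + n/σ²; posterior mean is the precision-weighted average of μ₀ and x̄.
σ₀² = 3.46² = 11.9716, σ² = 9.45² = 89.3025. Prior precision 1/σ₀² = 1/11.9716; data precision n/σ² = 7/89.3025.
w = (n/σ²)/(1/σ₀² + n/σ²) = n·σ₀²/(σ² + n·σ₀²) = 7·11.9716/(89.3025 + 7·11.9716) = 83.8012/173.1037 = 0.4841.

0.4841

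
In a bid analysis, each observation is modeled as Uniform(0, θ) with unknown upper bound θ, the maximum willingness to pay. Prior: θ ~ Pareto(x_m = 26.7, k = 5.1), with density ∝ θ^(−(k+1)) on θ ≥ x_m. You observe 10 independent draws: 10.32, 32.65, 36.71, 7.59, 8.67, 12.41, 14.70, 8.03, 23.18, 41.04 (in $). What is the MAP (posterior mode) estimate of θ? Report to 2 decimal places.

41.04

A Pareto(scale x_m, shape k) prior on the upper bound θ of Uniform(0, θ) is conjugate: posterior is Pareto(max(x_m, max xᵢ), k + n).
Sample maximum = 41.04; prior scale x_m = 26.7 → posterior scale = max = 41.04.
Posterior shape = 5.1 + 10 = 15.1.
The Pareto density is decreasing on [x_m, ∞), so the mode is x_m = 41.04.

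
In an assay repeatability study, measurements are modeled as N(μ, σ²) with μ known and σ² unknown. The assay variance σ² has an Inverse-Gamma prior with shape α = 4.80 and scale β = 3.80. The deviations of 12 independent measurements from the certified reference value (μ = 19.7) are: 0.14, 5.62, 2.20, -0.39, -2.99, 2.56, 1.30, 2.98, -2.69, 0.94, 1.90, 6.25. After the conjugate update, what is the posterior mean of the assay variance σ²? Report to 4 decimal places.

With known mean μ and an Inverse-Gamma(α, β) prior on σ², the Normal likelihood is conjugate: posterior is Inv-Gamma(α + n/2, β + Σ(xᵢ−μ)²/2).
Σ(xᵢ−μ)² = (0.14)² + (5.62)² + (2.20)² + (-0.39)² + (-2.99)² + (2.56)² + (1.30)² + (2.98)² + (-2.69)² + (0.94)² + (1.90)² + (6.25)² = 113.4524.
Posterior: Inv-Gamma(4.80 + 12/2, 3.80 + 113.4524/2) = Inv-Gamma(10.80, 60.52620).
E[σ²|data] = β/(α−1) = 60.52620/9.80 = 6.1761.

6.1761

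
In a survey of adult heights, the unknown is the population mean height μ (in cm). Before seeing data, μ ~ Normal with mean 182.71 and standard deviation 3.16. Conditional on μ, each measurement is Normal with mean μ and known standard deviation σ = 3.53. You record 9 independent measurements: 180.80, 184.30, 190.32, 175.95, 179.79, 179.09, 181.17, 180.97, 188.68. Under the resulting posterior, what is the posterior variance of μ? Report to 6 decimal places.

1.215948

For Normal data with known variance σ², a Normal(μ₀, σ₀²) prior on μ is conjugate. Posterior precision = 1/σ₀² + n/σ²; posterior mean is the precision-weighted average of μ₀ and x̄.
σ₀² = 3.16² = 9.9856, σ² = 3.53² = 12.4609; σ² + n·σ₀² = 12.4609 + 9·9.9856 = 102.3313.
Posterior precision = 1/σ₀² + n/σ² = 1/9.9856 + 9/12.4609 = (σ² + n·σ₀²)/(σ₀²σ²) = 102.3313/(9.9856·12.4609); posterior variance σₙ² = σ₀²σ²/(σ² + n·σ₀²) = 9.9856·12.4609/102.3313 = 1.215948.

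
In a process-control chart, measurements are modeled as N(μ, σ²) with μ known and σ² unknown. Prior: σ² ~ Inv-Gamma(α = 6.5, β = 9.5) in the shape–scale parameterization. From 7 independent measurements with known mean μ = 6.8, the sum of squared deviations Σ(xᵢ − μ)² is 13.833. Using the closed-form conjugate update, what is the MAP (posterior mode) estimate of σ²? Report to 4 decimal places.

With known mean μ and an Inverse-Gamma(α, β) prior on σ², the Normal likelihood is conjugate: posterior is Inv-Gamma(α + n/2, β + Σ(xᵢ−μ)²/2).
Posterior: Inv-Gamma(6.5 + 7/2, 9.5 + 13.833/2) = Inv-Gamma(10.00, 16.4165).
Mode = β/(α+1) = 16.4165/11.00 = 1.4924.

1.4924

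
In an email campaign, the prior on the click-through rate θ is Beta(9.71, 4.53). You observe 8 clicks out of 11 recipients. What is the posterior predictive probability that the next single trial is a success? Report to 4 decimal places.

The Beta prior is conjugate to a Binomial/Bernoulli likelihood; the update adds successes to α and failures to β.
Posterior: Beta(α+k, β+n−k) = Beta(9.71+8, 4.53+3) = Beta(17.71, 7.53).
For a single future Bernoulli trial, P(success | data) = α/(α+β) = 0.7017.

0.7017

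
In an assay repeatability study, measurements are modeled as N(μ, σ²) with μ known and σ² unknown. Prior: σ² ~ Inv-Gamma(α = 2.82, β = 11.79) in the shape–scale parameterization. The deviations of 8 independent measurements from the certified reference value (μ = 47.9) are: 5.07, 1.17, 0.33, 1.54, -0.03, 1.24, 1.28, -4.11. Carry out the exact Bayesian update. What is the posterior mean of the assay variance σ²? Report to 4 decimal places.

With known mean μ and an Inverse-Gamma(α, β) prior on σ², the Normal likelihood is conjugate: posterior is Inv-Gamma(α + n/2, β + Σ(xᵢ−μ)²/2).
Σ(xᵢ−μ)² = (5.07)² + (1.17)² + (0.33)² + (1.54)² + (-0.03)² + (1.24)² + (1.28)² + (-4.11)² = 49.6233.
Posterior: Inv-Gamma(2.82 + 8/2, 11.79 + 49.6233/2) = Inv-Gamma(6.82, 36.60165).
E[σ²|data] = β/(α−1) = 36.60165/5.82 = 6.2889.

6.2889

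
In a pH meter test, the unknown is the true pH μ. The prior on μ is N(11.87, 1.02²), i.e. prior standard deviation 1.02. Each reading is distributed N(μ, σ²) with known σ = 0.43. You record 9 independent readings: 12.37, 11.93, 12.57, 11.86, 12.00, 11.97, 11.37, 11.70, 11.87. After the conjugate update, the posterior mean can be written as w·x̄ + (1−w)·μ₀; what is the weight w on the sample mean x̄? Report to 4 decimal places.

For Normal data with known variance σ², a Normal(μ₀, σ₀²) prior on μ is conjugate. Posterior precision = 1/σ₀² + n/σ²; posterior mean is the precision-weighted average of μ₀ and x̄.
σ₀² = 1.02² = 1.0404, σ² = 0.43² = 0.1849. Prior precision 1/σ₀² = 1/1.0404; data precision n/σ² = 9/0.1849.
w = (n/σ²)/(1/σ₀² + n/σ²) = n·σ₀²/(σ² + n·σ₀²) = 9·1.0404/(0.1849 + 9·1.0404) = 9.3636/9.5485 = 0.9806.

0.9806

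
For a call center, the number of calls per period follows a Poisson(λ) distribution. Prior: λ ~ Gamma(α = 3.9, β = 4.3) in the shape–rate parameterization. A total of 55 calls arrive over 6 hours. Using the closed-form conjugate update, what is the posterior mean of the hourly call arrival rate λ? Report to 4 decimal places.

With a Gamma(shape α, rate β) prior, the Poisson likelihood is conjugate: the posterior is Gamma(α + ΣXᵢ, β + n).
Posterior: Gamma(α+S, β+n) = Gamma(3.9+55, 4.3+6) = Gamma(58.9, 10.3).
Posterior mean = α/β = 58.9/10.3 = 5.7184.

5.7184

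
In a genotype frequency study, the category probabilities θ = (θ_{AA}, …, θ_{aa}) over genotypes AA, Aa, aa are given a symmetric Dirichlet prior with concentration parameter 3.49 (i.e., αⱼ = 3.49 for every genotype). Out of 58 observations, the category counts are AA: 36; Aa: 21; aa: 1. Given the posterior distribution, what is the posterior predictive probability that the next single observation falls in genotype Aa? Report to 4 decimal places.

The Dirichlet prior is conjugate to the Multinomial likelihood: each posterior αⱼ = prior αⱼ + observed count nⱼ.
Posterior concentration: (39.49, 24.49, 4.49), total = 68.47.
P(next = Aa | data) = α_{Aa}/Σα = 0.3577.

0.3577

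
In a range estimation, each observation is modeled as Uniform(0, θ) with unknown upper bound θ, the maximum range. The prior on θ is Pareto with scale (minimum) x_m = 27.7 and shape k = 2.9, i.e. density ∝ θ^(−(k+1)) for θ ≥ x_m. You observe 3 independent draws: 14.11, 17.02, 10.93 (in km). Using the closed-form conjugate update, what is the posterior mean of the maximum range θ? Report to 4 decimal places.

A Pareto(scale x_m, shape k) prior on the upper bound θ of Uniform(0, θ) is conjugate: posterior is Pareto(max(x_m, max xᵢ), k + n).
Sample maximum = 17.02; prior scale x_m = 27.7 → posterior scale = max = 27.70.
Posterior shape = 2.9 + 3 = 5.9.
E[θ|data] = k·x_m/(k−1) = 5.9·27.70/4.9 = 33.3531.

33.3531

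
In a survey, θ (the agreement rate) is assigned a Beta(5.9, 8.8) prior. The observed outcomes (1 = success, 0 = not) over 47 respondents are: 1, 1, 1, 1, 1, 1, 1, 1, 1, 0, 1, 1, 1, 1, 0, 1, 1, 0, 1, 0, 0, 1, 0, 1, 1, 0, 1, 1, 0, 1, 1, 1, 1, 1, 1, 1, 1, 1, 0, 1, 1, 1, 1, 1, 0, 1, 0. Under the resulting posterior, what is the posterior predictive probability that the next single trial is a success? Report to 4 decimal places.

The Beta prior is conjugate to a Binomial/Bernoulli likelihood; the update adds successes to α and failures to β.
Posterior: Beta(α+k, β+n−k) = Beta(5.9+36, 8.8+11) = Beta(41.9, 19.8).
For a single future Bernoulli trial, P(success | data) = α/(α+β) = 0.6791.

0.6791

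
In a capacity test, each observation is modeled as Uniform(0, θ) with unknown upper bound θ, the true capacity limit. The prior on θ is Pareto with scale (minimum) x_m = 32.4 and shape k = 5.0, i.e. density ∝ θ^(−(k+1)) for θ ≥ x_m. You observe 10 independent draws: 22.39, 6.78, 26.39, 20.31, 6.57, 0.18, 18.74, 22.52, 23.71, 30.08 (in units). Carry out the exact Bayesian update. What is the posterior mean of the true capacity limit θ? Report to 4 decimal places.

A Pareto(scale x_m, shape k) prior on the upper bound θ of Uniform(0, θ) is conjugate: posterior is Pareto(max(x_m, max xᵢ), k + n).
Sample maximum = 30.08; prior scale x_m = 32.4 → posterior scale = max = 32.40.
Posterior shape = 5.0 + 10 = 15.0.
E[θ|data] = k·x_m/(k−1) = 15.0·32.40/14.0 = 34.7143.

34.7143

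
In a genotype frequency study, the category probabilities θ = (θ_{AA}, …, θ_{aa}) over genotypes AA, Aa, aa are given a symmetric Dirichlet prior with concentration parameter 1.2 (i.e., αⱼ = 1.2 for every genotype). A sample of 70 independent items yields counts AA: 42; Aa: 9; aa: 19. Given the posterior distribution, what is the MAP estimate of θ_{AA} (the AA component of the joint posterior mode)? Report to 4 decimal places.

The Dirichlet prior is conjugate to the Multinomial likelihood: each posterior αⱼ = prior αⱼ + observed count nⱼ.
Posterior concentration: (43.2, 10.2, 20.2), total = 73.6.
Joint mode component: (α_{AA}−1)/(Σα−K) = 42.2/70.6 = 0.5977.

0.5977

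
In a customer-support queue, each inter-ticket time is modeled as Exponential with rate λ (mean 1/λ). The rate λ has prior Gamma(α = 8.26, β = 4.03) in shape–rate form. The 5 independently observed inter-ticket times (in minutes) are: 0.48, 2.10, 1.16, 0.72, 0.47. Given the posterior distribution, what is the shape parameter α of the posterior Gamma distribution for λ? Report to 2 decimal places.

With a Gamma(shape α, rate β) prior on the exponential rate λ, the posterior after n observations with total T = Σxᵢ is Gamma(α+n, β+T).
Sum of observations T = 4.93 minutes; n = 5.
Posterior: Gamma(8.26+5, 4.03+4.93) = Gamma(13.26, 8.96).
Posterior α = 13.26.

13.26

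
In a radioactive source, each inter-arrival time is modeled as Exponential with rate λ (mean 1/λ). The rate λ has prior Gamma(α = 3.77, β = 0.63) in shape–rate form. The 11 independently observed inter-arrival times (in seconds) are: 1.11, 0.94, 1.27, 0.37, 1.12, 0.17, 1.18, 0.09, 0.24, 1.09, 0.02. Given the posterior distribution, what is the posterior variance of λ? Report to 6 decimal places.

0.218062

With a Gamma(shape α, rate β) prior on the exponential rate λ, the posterior after n observations with total T = Σxᵢ is Gamma(α+n, β+T).
Sum of observations T = 7.60 seconds; n = 11.
Posterior: Gamma(3.77+11, 0.63+7.60) = Gamma(14.77, 8.23).
Var = α/β² = 0.218062.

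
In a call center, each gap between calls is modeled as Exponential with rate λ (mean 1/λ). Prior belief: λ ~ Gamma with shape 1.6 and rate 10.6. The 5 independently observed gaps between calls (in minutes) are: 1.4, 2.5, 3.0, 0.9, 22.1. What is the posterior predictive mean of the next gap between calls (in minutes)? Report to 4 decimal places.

With a Gamma(shape α, rate β) prior on the exponential rate λ, the posterior after n observations with total T = Σxᵢ is Gamma(α+n, β+T).
Sum of observations T = 29.9 minutes; n = 5.
Posterior: Gamma(1.6+5, 10.6+29.9) = Gamma(6.6, 40.5).
The predictive distribution for the next observation is Lomax; its mean is β/(α−1) = 40.5/5.6 = 7.2321.

7.2321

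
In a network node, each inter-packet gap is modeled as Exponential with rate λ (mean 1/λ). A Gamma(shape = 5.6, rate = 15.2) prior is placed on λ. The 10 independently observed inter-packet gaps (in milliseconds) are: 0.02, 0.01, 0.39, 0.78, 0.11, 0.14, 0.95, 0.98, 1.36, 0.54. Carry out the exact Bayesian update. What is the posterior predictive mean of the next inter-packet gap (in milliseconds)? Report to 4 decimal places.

With a Gamma(shape α, rate β) prior on the exponential rate λ, the posterior after n observations with total T = Σxᵢ is Gamma(α+n, β+T).
Sum of observations T = 5.28 milliseconds; n = 10.
Posterior: Gamma(5.6+10, 15.2+5.28) = Gamma(15.6, 20.48).
The predictive distribution for the next observation is Lomax; its mean is β/(α−1) = 20.48/14.6 = 1.4027.

1.4027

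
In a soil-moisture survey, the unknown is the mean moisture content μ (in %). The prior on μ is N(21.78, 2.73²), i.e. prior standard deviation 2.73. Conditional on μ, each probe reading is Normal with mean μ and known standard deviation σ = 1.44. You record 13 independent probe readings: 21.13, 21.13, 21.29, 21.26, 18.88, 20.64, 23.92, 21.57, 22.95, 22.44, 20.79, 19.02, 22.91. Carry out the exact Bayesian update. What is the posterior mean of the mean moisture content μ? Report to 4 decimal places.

For Normal data with known variance σ², a Normal(μ₀, σ₀²) prior on μ is conjugate. Posterior precision = 1/σ₀² + n/σ²; posterior mean is the precision-weighted average of μ₀ and x̄.
Σxᵢ = 21.13 + 21.13 + 21.29 + 21.26 + 18.88 + 20.64 + 23.92 + 21.57 + 22.95 + 22.44 + 20.79 + 19.02 + 22.91 = 277.93, so n·x̄ = 277.93.
σ₀² = 2.73² = 7.4529, σ² = 1.44² = 2.0736; σ² + n·σ₀² = 2.0736 + 13·7.4529 = 98.9613.
Posterior mean = (μ₀/σ₀² + n·x̄/σ²)/(1/σ₀² + n/σ²) = (σ²·μ₀ + σ₀²·n·x̄)/(σ² + n·σ₀²) = (2.0736·21.78 + 7.4529·277.93)/98.9613 = 2116.547505/98.9613 = 21.3876.

21.3876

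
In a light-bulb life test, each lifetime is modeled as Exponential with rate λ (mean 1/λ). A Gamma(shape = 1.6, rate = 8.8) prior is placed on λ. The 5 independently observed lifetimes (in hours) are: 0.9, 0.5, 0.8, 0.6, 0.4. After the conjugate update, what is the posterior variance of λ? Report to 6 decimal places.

0.045833

With a Gamma(shape α, rate β) prior on the exponential rate λ, the posterior after n observations with total T = Σxᵢ is Gamma(α+n, β+T).
Sum of observations T = 3.2 hours; n = 5.
Posterior: Gamma(1.6+5, 8.8+3.2) = Gamma(6.6, 12.0).
Var = α/β² = 0.045833.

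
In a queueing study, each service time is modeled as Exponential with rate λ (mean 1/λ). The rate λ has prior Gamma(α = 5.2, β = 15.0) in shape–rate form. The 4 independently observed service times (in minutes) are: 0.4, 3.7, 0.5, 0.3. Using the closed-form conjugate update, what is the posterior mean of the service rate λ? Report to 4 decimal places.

With a Gamma(shape α, rate β) prior on the exponential rate λ, the posterior after n observations with total T = Σxᵢ is Gamma(α+n, β+T).
Sum of observations T = 4.9 minutes; n = 4.
Posterior: Gamma(5.2+4, 15.0+4.9) = Gamma(9.2, 19.9).
Posterior mean of λ = α/β = 9.2/19.9 = 0.4623.

0.4623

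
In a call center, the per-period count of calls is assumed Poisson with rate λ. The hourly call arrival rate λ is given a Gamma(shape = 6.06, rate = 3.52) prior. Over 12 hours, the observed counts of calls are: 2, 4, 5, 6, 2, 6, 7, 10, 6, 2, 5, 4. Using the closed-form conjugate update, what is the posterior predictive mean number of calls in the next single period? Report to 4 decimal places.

4.1920

With a Gamma(shape α, rate β) prior, the Poisson likelihood is conjugate: the posterior is Gamma(α + ΣXᵢ, β + n).
Sum of counts S = 59 over n = 12 hours.
Posterior: Gamma(α+S, β+n) = Gamma(6.06+59, 3.52+12) = Gamma(65.06, 15.52).
The predictive distribution for one future period is NegBinom with mean α/β = 4.1920.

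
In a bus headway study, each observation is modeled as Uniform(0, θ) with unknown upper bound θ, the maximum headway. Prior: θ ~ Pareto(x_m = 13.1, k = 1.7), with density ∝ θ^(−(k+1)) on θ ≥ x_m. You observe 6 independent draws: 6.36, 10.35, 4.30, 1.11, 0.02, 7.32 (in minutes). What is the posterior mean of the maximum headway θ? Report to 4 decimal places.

15.0552

A Pareto(scale x_m, shape k) prior on the upper bound θ of Uniform(0, θ) is conjugate: posterior is Pareto(max(x_m, max xᵢ), k + n).
Sample maximum = 10.35; prior scale x_m = 13.1 → posterior scale = max = 13.10.
Posterior shape = 1.7 + 6 = 7.7.
E[θ|data] = k·x_m/(k−1) = 7.7·13.10/6.7 = 15.0552.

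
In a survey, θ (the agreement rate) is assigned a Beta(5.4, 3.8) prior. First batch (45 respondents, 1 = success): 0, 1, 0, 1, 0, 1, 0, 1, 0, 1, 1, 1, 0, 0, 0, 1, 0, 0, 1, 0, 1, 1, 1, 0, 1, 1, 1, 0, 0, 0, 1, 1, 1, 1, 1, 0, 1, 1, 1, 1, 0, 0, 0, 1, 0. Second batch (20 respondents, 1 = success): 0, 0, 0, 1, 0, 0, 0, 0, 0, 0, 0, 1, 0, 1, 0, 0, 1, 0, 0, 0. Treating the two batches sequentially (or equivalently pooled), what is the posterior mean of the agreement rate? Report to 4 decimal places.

The Beta prior is conjugate to a Binomial/Bernoulli likelihood; the update adds successes to α and failures to β.
After batch 1: Beta(5.4+25, 3.8+20) = Beta(30.4, 23.8).
After batch 2: Beta(30.4+4, 23.8+16) = Beta(34.4, 39.8).
Posterior mean = α/(α+β) = 34.4/74.2 = 0.4636.

0.4636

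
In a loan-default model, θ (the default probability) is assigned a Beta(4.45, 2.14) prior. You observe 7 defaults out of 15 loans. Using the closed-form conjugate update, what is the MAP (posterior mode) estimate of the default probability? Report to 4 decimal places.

The Beta prior is conjugate to a Binomial/Bernoulli likelihood; the update adds successes to α and failures to β.
Posterior: Beta(α+k, β+n−k) = Beta(4.45+7, 2.14+8) = Beta(11.45, 10.14).
Mode of Beta(a,b) for a,b>1 is (a−1)/(a+b−2) = 10.45/19.59 = 0.5334.

0.5334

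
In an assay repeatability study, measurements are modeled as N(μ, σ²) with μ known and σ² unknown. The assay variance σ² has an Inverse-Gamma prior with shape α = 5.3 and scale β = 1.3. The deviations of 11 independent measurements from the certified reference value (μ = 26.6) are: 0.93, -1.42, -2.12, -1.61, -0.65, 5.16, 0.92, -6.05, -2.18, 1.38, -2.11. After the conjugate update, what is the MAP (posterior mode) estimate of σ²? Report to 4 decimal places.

3.7362

With known mean μ and an Inverse-Gamma(α, β) prior on σ², the Normal likelihood is conjugate: posterior is Inv-Gamma(α + n/2, β + Σ(xᵢ−μ)²/2).
Σ(xᵢ−μ)² = (0.93)² + (-1.42)² + (-2.12)² + (-1.61)² + (-0.65)² + (5.16)² + (0.92)² + (-6.05)² + (-2.18)² + (1.38)² + (-2.11)² = 85.5737.
Posterior: Inv-Gamma(5.3 + 11/2, 1.3 + 85.5737/2) = Inv-Gamma(10.80, 44.08685).
Mode = β/(α+1) = 44.08685/11.80 = 3.7362.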